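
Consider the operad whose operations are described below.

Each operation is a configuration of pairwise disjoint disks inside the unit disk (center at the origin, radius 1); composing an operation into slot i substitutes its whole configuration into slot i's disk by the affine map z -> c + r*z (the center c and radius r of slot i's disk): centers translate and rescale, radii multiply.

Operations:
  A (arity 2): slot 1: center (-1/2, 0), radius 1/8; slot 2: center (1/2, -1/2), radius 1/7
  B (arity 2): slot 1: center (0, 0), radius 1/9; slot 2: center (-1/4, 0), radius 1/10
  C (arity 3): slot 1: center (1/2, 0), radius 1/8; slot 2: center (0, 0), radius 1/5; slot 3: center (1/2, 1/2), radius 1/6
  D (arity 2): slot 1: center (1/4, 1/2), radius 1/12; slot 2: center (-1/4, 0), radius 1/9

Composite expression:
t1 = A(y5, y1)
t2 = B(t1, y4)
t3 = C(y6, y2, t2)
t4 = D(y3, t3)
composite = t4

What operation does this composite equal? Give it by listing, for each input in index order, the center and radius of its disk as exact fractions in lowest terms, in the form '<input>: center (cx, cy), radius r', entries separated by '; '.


y1: center (-47/243, 53/972), radius 1/3402; y2: center (-1/4, 0), radius 1/45; y3: center (1/4, 1/2), radius 1/12; y4: center (-43/216, 1/18), radius 1/540; y5: center (-95/486, 1/18), radius 1/3888; y6: center (-7/36, 0), radius 1/72

Below D, radii multiply path by path; the y-disk centers shift.
for y3, the 1-step affine chain lands on center (1/4, 1/2), radius 1/12
for y6, the 2-step affine chain lands on center (-7/36, 0), radius 1/72
for y2, the 2-step affine chain lands on center (-1/4, 0), radius 1/45
for y5, the 4-step affine chain lands on center (-95/486, 1/18), radius 1/3888
for y1, the 4-step affine chain lands on center (-47/243, 53/972), radius 1/3402
for y4, the 3-step affine chain lands on center (-43/216, 1/18), radius 1/540


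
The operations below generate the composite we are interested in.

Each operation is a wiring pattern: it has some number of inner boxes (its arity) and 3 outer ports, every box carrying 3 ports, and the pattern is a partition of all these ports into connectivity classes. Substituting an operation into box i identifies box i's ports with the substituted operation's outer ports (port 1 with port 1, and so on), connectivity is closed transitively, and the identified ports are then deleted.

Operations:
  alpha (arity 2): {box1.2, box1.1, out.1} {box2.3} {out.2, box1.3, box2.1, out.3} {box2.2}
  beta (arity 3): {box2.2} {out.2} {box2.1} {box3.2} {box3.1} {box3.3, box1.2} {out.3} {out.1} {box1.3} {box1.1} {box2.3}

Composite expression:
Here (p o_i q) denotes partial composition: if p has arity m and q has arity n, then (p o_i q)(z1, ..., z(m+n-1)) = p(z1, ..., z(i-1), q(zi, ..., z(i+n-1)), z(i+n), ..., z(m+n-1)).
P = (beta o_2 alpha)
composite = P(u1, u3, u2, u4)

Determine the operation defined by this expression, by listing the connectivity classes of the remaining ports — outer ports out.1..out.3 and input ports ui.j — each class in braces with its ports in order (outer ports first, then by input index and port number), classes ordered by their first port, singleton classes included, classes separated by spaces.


Reachability decides: close wires over beta-identified ports.
stage alpha: inputs (u3, u2), connectivity {out.1, u3.1, u3.2} {out.2, out.3, u2.1, u3.3} {u2.2} {u2.3}, out.j its boundary
stage beta: inputs (u1, u3, u2, u4), connectivity {out.1} {out.2} {out.3} {u1.1} {u1.2, u4.3} {u1.3} {u2.1, u3.3} {u2.2} {u2.3} {u3.1, u3.2} {u4.1} {u4.2}, out.j its boundary

{out.1} {out.2} {out.3} {u1.1} {u1.2, u4.3} {u1.3} {u2.1, u3.3} {u2.2} {u2.3} {u3.1, u3.2} {u4.1} {u4.2}


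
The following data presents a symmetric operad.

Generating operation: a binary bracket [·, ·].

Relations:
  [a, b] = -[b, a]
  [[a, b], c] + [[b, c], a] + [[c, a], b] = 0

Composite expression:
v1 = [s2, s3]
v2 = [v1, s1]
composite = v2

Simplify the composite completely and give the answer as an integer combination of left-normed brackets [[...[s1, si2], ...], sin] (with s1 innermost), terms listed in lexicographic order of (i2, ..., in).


-[[s1, s2], s3] + [[s1, s3], s2]

Skip Jacobi rewriting: expand, keep s1-initial words, read off terms.
Composite bracket: [[s2, s3], s1]
Expanding via [a, b] = ab - ba: 4 signed words (2^2 = 4).
The s1-initial words carry the normal form:
  sign of s1s2s3 is -1, so it contributes -[[s1, s2], s3]
  sign of s1s3s2 is +1, so it contributes +[[s1, s3], s2]


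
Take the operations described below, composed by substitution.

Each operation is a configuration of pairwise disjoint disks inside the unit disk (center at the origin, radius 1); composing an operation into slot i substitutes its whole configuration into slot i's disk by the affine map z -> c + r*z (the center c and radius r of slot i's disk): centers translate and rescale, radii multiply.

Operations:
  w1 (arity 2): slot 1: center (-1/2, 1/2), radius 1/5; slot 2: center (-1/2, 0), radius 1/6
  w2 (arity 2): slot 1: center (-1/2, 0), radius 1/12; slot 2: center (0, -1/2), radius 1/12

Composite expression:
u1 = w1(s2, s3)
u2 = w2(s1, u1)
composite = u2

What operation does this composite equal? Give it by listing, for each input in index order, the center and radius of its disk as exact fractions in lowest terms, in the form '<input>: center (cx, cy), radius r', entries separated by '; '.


s1: center (-1/2, 0), radius 1/12; s2: center (-1/24, -11/24), radius 1/60; s3: center (-1/24, -1/2), radius 1/72

Below w2, radii multiply path by path; the s-disk centers shift.
s1: after 1 affine step, its disk has center (-1/2, 0), radius 1/12
s2: after 2 affine steps, its disk has center (-1/24, -11/24), radius 1/60
s3: after 2 affine steps, its disk has center (-1/24, -1/2), radius 1/72


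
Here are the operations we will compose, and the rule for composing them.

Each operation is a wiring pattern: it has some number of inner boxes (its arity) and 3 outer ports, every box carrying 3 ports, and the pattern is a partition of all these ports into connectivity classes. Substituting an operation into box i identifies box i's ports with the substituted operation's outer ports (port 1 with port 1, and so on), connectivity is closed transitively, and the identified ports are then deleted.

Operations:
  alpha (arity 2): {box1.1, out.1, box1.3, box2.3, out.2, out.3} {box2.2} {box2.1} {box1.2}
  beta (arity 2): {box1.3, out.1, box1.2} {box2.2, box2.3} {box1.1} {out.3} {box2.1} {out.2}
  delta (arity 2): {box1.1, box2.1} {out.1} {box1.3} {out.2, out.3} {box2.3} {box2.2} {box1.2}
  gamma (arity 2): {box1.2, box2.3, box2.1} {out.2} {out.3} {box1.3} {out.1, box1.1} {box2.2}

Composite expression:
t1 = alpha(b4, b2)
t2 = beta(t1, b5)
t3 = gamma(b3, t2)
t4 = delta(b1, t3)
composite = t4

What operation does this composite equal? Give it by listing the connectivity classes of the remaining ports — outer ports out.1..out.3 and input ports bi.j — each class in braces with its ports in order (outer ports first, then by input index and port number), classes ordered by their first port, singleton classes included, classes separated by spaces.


{out.1} {out.2, out.3} {b1.1, b3.1} {b1.2} {b1.3} {b2.1} {b2.2} {b2.3, b3.2, b4.1, b4.3} {b3.3} {b4.2} {b5.1} {b5.2, b5.3}

After gluing at delta, chains via deleted ports link the b-ports.
alpha over (b4, b2) gives {out.1, out.2, out.3, b2.3, b4.1, b4.3} {b2.1} {b2.2} {b4.2}, out.j being that stage's outer ports
beta over (b4, b2, b5) gives {out.1, b2.3, b4.1, b4.3} {out.2} {out.3} {b2.1} {b2.2} {b4.2} {b5.1} {b5.2, b5.3}, out.j being that stage's outer ports
gamma over (b3, b4, b2, b5) gives {out.1, b3.1} {out.2} {out.3} {b2.1} {b2.2} {b2.3, b3.2, b4.1, b4.3} {b3.3} {b4.2} {b5.1} {b5.2, b5.3}, out.j being that stage's outer ports
delta over (b1, b3, b4, b2, b5) gives {out.1} {out.2, out.3} {b1.1, b3.1} {b1.2} {b1.3} {b2.1} {b2.2} {b2.3, b3.2, b4.1, b4.3} {b3.3} {b4.2} {b5.1} {b5.2, b5.3}, out.j being that stage's outer ports


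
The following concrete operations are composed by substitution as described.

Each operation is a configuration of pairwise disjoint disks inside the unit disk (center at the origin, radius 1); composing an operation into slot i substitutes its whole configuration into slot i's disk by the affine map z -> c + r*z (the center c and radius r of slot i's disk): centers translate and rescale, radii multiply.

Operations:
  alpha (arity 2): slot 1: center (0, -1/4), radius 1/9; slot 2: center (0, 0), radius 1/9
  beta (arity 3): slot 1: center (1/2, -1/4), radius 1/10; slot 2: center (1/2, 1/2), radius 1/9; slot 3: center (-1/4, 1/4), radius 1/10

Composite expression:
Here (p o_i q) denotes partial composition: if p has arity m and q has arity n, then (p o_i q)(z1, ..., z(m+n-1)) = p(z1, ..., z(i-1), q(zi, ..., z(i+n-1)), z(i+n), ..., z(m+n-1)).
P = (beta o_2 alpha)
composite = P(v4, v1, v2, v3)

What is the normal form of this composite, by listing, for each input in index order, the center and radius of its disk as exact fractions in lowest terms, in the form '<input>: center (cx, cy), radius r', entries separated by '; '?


Below beta, radii multiply path by path; the v-disk centers shift.
input v4: composing its 1 substitution step yields center (1/2, -1/4), radius 1/10
input v1: composing its 2 substitution steps yields center (1/2, 17/36), radius 1/81
input v2: composing its 2 substitution steps yields center (1/2, 1/2), radius 1/81
input v3: composing its 1 substitution step yields center (-1/4, 1/4), radius 1/10

v1: center (1/2, 17/36), radius 1/81; v2: center (1/2, 1/2), radius 1/81; v3: center (-1/4, 1/4), radius 1/10; v4: center (1/2, -1/4), radius 1/10


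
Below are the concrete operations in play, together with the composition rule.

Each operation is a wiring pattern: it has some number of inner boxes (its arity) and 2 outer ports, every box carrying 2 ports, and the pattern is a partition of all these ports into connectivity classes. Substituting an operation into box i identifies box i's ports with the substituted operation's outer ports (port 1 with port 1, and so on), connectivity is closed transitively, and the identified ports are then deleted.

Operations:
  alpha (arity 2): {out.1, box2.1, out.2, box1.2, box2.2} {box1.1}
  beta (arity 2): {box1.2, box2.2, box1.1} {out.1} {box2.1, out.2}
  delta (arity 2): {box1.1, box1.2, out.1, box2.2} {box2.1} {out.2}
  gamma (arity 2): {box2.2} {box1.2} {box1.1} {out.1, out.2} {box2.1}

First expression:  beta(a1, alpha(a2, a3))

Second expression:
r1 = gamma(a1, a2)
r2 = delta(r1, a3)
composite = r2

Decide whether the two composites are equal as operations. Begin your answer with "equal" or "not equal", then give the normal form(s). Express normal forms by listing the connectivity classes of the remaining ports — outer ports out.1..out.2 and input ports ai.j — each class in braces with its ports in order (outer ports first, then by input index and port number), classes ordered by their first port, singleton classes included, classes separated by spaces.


not equal; first: {out.1} {out.2, a1.1, a1.2, a2.2, a3.1, a3.2} {a2.1}; second: {out.1, a3.2} {out.2} {a1.1} {a1.2} {a2.1} {a2.2} {a3.1}

Normal form of the first expression: {out.1} {out.2, a1.1, a1.2, a2.2, a3.1, a3.2} {a2.1}
Normal form of the second expression: {out.1, a3.2} {out.2} {a1.1} {a1.2} {a2.1} {a2.2} {a3.1}
They disagree, so not equal.


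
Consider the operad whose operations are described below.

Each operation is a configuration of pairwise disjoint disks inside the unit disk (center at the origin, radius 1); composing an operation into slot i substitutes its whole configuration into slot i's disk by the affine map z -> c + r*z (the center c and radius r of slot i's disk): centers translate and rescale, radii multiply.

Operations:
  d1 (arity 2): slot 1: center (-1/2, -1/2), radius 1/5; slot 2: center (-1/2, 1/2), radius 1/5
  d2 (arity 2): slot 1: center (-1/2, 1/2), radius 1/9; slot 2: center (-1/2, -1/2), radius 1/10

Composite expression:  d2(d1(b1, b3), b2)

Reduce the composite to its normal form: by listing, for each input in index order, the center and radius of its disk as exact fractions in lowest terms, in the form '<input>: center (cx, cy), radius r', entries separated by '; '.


b1: center (-5/9, 4/9), radius 1/45; b2: center (-1/2, -1/2), radius 1/10; b3: center (-5/9, 5/9), radius 1/45

Only the slot chain above each b matters under d2; compose those maps.
for b1, the 2-step affine chain lands on center (-5/9, 4/9), radius 1/45
for b3, the 2-step affine chain lands on center (-5/9, 5/9), radius 1/45
for b2, the 1-step affine chain lands on center (-1/2, -1/2), radius 1/10


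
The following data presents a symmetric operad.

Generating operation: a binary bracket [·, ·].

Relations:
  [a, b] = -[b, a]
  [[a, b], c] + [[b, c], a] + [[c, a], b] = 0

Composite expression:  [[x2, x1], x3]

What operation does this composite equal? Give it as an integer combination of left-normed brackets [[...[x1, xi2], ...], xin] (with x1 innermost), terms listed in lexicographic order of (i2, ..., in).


-[[x1, x2], x3]


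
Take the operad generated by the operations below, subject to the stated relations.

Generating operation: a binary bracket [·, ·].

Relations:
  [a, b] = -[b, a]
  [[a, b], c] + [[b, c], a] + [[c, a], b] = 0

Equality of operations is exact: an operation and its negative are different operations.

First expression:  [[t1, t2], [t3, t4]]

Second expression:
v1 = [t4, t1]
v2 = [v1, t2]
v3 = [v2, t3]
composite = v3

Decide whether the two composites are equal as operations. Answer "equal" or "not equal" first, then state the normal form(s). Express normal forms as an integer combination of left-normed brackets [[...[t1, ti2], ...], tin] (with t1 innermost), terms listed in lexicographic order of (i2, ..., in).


not equal; the first gives [[[t1, t2], t3], t4] - [[[t1, t2], t4], t3] and the second -[[[t1, t4], t2], t3]

The first composite normalizes to [[[t1, t2], t3], t4] - [[[t1, t2], t4], t3]
The second composite normalizes to -[[[t1, t4], t2], t3]
The normal forms differ: not equal.


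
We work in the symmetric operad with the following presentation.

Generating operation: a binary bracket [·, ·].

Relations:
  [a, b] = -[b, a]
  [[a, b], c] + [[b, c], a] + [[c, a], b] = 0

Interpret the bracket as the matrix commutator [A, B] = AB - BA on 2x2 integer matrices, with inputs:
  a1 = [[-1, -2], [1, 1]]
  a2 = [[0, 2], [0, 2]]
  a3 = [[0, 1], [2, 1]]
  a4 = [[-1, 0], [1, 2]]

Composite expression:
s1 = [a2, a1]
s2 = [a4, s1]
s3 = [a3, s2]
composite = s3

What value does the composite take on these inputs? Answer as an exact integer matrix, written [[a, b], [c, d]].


[[58, 40], [-22, -58]]

[a2, a1] = [[2, 8], [2, -2]]
[a4, [a2, a1]] = [[-8, -24], [10, 8]]
[a3, [a4, [a2, a1]]] = [[58, 40], [-22, -58]]


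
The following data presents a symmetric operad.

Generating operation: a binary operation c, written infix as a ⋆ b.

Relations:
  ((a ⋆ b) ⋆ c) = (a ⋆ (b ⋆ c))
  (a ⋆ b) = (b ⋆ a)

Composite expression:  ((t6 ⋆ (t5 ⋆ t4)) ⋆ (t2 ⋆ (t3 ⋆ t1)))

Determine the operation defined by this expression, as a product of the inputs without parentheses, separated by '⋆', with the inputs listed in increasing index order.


With c associative and commutative, the t-input set is all that matters.
(t5 ⋆ t4) linearizes to t5 ⋆ t4
(t6 ⋆ (t5 ⋆ t4)) linearizes to t6 ⋆ t5 ⋆ t4
(t3 ⋆ t1) linearizes to t3 ⋆ t1
(t2 ⋆ (t3 ⋆ t1)) linearizes to t2 ⋆ t3 ⋆ t1
((t6 ⋆ (t5 ⋆ t4)) ⋆ (t2 ⋆ (t3 ⋆ t1))) linearizes to t6 ⋆ t5 ⋆ t4 ⋆ t2 ⋆ t3 ⋆ t1
reordering the factors by index: t1 ⋆ t2 ⋆ t3 ⋆ t4 ⋆ t5 ⋆ t6

t1 ⋆ t2 ⋆ t3 ⋆ t4 ⋆ t5 ⋆ t6


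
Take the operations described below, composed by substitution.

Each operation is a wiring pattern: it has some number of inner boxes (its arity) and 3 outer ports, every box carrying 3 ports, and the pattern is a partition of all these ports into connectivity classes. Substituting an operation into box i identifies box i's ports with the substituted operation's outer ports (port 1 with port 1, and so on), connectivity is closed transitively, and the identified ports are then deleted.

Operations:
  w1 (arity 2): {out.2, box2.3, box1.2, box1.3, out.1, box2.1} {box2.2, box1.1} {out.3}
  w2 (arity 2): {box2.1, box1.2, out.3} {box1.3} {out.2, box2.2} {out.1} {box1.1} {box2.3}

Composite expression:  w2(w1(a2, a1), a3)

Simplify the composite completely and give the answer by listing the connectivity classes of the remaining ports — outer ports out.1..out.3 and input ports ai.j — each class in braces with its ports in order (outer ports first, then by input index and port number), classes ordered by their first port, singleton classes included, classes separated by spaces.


{out.1} {out.2, a3.2} {out.3, a1.1, a1.3, a2.2, a2.3, a3.1} {a1.2, a2.1} {a3.3}

Two ports join when wires chain via w2-identified ports.
w1 over (a2, a1) gives {out.1, out.2, a1.1, a1.3, a2.2, a2.3} {out.3} {a1.2, a2.1}, out.j being that stage's outer ports
w2 over (a2, a1, a3) gives {out.1} {out.2, a3.2} {out.3, a1.1, a1.3, a2.2, a2.3, a3.1} {a1.2, a2.1} {a3.3}, out.j being that stage's outer ports


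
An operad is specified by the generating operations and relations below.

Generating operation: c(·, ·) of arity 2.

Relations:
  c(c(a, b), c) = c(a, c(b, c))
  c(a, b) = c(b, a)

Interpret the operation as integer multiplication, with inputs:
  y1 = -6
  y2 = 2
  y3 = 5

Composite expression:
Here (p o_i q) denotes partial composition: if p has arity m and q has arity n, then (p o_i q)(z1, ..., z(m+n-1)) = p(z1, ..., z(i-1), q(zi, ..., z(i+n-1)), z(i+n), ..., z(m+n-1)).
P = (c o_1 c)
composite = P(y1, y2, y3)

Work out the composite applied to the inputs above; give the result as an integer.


c(y1, y2) = -12
c(c(y1, y2), y3) = -60

-60


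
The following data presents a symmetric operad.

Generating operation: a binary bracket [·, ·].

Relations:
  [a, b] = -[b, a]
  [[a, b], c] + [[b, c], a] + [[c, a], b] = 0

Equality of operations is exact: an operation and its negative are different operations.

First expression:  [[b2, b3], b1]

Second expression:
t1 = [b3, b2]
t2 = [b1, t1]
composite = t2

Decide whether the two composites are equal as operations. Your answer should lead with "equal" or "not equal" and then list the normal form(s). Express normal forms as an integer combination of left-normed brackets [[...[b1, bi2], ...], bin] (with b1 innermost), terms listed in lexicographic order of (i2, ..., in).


equal; the common form is -[[b1, b2], b3] + [[b1, b3], b2]

Reducing the first expression gives -[[b1, b2], b3] + [[b1, b3], b2]
Reducing the second expression gives -[[b1, b2], b3] + [[b1, b3], b2]
The normal forms match — equal.


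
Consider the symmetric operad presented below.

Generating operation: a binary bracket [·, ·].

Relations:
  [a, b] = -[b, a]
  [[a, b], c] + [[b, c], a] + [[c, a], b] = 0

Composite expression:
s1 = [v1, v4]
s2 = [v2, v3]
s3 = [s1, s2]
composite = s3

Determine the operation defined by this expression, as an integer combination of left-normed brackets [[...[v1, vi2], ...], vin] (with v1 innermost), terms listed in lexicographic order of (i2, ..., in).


Left-normed coefficients sit on the v1-initial expansion words.
Composite bracket: [[v1, v4], [v2, v3]]
Under [a, b] = ab - ba we get 8 signed associative words (2^3 = 8).
Coefficients come from the v1-initial words:
  v1v4v2v3 appears with sign +1, giving the term +[[[v1, v4], v2], v3]
  v1v4v3v2 appears with sign -1, giving the term -[[[v1, v4], v3], v2]

[[[v1, v4], v2], v3] - [[[v1, v4], v3], v2]


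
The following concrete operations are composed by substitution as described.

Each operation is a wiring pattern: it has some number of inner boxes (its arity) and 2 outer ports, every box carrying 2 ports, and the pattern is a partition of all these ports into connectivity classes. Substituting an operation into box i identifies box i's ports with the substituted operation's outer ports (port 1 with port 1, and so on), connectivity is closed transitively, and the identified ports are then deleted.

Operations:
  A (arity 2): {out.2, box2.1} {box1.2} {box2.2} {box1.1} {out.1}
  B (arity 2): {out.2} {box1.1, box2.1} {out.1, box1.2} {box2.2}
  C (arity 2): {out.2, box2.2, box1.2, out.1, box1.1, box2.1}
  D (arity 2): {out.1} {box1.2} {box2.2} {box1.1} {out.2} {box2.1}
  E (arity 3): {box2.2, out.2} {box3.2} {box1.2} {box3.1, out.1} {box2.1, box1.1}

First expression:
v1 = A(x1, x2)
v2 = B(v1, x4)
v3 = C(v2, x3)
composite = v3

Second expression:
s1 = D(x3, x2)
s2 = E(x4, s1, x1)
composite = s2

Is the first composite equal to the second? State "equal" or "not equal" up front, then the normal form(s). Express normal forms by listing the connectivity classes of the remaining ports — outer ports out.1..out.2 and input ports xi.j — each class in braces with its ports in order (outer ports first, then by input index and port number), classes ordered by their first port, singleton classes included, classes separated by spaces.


In normal form, the first expression is {out.1, out.2, x2.1, x3.1, x3.2} {x1.1} {x1.2} {x2.2} {x4.1} {x4.2}
In normal form, the second expression is {out.1, x1.1} {out.2} {x1.2} {x2.1} {x2.2} {x3.1} {x3.2} {x4.1} {x4.2}
Different reductions; not equal.

not equal: they reduce to {out.1, out.2, x2.1, x3.1, x3.2} {x1.1} {x1.2} {x2.2} {x4.1} {x4.2} and {out.1, x1.1} {out.2} {x1.2} {x2.1} {x2.2} {x3.1} {x3.2} {x4.1} {x4.2}


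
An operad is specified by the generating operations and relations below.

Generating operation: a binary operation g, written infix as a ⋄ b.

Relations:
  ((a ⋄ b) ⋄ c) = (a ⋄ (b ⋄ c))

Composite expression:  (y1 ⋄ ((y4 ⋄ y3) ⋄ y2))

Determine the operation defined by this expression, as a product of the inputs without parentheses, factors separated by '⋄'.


y1 ⋄ y4 ⋄ y3 ⋄ y2

All parenthesizations of g agree; list the y-inputs left to right.
(y4 ⋄ y3) spells out as y4 ⋄ y3
((y4 ⋄ y3) ⋄ y2) spells out as y4 ⋄ y3 ⋄ y2
(y1 ⋄ ((y4 ⋄ y3) ⋄ y2)) spells out as y1 ⋄ y4 ⋄ y3 ⋄ y2


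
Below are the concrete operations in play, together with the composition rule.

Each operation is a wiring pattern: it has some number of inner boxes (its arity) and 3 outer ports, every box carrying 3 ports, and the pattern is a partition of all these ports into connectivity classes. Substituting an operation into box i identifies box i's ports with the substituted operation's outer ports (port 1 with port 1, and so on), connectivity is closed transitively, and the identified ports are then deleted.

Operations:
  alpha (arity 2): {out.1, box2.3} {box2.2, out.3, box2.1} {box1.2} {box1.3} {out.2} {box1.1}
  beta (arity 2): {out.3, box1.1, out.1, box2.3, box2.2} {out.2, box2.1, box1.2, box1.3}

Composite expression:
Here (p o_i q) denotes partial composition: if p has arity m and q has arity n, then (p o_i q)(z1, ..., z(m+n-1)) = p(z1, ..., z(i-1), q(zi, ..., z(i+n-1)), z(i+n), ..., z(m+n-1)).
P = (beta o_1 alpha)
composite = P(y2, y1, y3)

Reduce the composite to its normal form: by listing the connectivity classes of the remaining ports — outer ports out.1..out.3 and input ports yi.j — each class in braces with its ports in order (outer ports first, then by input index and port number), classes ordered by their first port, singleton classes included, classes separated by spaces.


{out.1, out.3, y1.3, y3.2, y3.3} {out.2, y1.1, y1.2, y3.1} {y2.1} {y2.2} {y2.3}

After gluing at beta, chains via deleted ports link the y-ports.
composing alpha on (y2, y1), with out.j its own outer ports: {out.1, y1.3} {out.2} {out.3, y1.1, y1.2} {y2.1} {y2.2} {y2.3}
composing beta on (y2, y1, y3), with out.j its own outer ports: {out.1, out.3, y1.3, y3.2, y3.3} {out.2, y1.1, y1.2, y3.1} {y2.1} {y2.2} {y2.3}


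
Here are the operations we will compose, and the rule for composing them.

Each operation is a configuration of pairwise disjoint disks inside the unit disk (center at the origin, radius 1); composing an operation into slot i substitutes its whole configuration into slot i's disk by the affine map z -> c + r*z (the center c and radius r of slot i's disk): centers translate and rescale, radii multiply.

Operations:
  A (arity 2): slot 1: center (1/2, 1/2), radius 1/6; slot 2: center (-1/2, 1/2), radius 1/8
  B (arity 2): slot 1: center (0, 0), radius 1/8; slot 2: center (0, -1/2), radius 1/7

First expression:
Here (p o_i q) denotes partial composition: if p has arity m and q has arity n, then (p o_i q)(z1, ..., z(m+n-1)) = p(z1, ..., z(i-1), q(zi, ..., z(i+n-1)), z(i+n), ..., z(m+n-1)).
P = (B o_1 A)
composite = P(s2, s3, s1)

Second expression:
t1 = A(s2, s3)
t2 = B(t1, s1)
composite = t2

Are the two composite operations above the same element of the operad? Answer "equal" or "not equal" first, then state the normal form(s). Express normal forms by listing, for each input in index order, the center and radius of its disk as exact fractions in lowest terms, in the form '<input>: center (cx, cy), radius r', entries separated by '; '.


equal; both compose to s1: center (0, -1/2), radius 1/7; s2: center (1/16, 1/16), radius 1/48; s3: center (-1/16, 1/16), radius 1/64


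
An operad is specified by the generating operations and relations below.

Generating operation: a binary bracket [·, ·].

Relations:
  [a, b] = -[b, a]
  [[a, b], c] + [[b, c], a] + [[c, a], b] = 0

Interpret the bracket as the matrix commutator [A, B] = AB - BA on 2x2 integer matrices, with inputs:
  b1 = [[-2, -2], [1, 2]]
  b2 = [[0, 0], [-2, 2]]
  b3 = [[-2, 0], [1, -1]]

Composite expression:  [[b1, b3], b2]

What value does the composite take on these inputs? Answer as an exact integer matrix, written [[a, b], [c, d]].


[[4, -4], [-14, -4]]

[b1, b3] = [[-2, -2], [3, 2]]
[[b1, b3], b2] = [[4, -4], [-14, -4]]


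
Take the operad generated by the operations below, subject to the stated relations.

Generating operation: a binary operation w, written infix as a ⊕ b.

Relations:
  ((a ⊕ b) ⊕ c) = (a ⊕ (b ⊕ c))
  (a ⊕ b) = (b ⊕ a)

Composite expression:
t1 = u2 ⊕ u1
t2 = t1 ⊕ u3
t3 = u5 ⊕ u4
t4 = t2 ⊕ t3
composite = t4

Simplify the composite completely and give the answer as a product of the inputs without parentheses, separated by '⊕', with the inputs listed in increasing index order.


u1 ⊕ u2 ⊕ u3 ⊕ u4 ⊕ u5

Any arrangement under w is one operation, so sort the u-inputs.
(u2 ⊕ u1) spells out as u2 ⊕ u1
((u2 ⊕ u1) ⊕ u3) spells out as u2 ⊕ u1 ⊕ u3
(u5 ⊕ u4) spells out as u5 ⊕ u4
(((u2 ⊕ u1) ⊕ u3) ⊕ (u5 ⊕ u4)) spells out as u2 ⊕ u1 ⊕ u3 ⊕ u5 ⊕ u4
commutativity sorts the factors: u1 ⊕ u2 ⊕ u3 ⊕ u4 ⊕ u5


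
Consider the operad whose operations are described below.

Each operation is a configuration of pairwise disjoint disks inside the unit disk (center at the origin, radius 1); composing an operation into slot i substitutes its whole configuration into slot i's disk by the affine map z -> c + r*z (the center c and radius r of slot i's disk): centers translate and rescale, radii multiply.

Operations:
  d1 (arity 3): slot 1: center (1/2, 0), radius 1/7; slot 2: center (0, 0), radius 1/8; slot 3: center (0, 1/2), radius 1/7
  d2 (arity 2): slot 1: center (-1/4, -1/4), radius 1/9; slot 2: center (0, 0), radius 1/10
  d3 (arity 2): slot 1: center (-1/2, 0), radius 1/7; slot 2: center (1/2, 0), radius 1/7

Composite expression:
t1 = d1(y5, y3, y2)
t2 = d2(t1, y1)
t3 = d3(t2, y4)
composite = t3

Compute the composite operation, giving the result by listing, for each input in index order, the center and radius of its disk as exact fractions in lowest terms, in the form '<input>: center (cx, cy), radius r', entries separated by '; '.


Follow each y-input down from d3: c' goes to c + r*c', radius to r*r'.
input y5: composing its 3 substitution steps yields center (-19/36, -1/28), radius 1/441
input y3: composing its 3 substitution steps yields center (-15/28, -1/28), radius 1/504
input y2: composing its 3 substitution steps yields center (-15/28, -1/36), radius 1/441
input y1: composing its 2 substitution steps yields center (-1/2, 0), radius 1/70
input y4: composing its 1 substitution step yields center (1/2, 0), radius 1/7

y1: center (-1/2, 0), radius 1/70; y2: center (-15/28, -1/36), radius 1/441; y3: center (-15/28, -1/28), radius 1/504; y4: center (1/2, 0), radius 1/7; y5: center (-19/36, -1/28), radius 1/441


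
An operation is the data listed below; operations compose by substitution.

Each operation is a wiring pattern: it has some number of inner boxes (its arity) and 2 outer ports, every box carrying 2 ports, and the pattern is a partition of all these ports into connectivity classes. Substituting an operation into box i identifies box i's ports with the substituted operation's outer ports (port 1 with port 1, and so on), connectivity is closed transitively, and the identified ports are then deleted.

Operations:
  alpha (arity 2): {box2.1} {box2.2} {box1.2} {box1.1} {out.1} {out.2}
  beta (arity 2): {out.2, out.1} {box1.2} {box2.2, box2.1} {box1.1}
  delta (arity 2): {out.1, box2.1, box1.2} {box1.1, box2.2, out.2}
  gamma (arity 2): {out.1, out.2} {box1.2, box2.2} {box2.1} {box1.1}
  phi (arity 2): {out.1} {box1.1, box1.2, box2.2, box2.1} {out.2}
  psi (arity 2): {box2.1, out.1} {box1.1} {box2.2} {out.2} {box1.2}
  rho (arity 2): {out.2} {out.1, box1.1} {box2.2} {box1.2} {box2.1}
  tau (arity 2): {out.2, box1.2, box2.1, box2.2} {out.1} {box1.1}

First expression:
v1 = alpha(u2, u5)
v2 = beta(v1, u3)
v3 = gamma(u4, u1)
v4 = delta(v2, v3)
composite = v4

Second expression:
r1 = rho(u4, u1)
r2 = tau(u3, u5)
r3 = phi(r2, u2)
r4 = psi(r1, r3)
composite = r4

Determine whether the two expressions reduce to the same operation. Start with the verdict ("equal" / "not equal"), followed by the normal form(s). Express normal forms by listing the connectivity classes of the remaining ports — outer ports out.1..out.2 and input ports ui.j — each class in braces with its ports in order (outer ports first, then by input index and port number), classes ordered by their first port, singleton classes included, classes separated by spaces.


not equal — first {out.1, out.2} {u1.1} {u1.2, u4.2} {u2.1} {u2.2} {u3.1, u3.2} {u4.1} {u5.1} {u5.2}, second {out.1} {out.2} {u1.1} {u1.2} {u2.1, u2.2, u3.2, u5.1, u5.2} {u3.1} {u4.1} {u4.2}

Normal form of the first expression: {out.1, out.2} {u1.1} {u1.2, u4.2} {u2.1} {u2.2} {u3.1, u3.2} {u4.1} {u5.1} {u5.2}
Normal form of the second expression: {out.1} {out.2} {u1.1} {u1.2} {u2.1, u2.2, u3.2, u5.1, u5.2} {u3.1} {u4.1} {u4.2}
They disagree, so not equal.


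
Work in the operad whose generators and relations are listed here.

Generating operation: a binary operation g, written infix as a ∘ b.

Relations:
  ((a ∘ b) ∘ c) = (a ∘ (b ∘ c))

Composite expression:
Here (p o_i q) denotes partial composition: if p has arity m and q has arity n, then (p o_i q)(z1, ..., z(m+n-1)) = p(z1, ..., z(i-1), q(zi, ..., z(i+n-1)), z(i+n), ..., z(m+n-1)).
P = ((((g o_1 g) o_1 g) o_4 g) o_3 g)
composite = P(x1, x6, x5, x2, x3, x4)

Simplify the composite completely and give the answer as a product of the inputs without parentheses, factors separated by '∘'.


x1 ∘ x6 ∘ x5 ∘ x2 ∘ x3 ∘ x4


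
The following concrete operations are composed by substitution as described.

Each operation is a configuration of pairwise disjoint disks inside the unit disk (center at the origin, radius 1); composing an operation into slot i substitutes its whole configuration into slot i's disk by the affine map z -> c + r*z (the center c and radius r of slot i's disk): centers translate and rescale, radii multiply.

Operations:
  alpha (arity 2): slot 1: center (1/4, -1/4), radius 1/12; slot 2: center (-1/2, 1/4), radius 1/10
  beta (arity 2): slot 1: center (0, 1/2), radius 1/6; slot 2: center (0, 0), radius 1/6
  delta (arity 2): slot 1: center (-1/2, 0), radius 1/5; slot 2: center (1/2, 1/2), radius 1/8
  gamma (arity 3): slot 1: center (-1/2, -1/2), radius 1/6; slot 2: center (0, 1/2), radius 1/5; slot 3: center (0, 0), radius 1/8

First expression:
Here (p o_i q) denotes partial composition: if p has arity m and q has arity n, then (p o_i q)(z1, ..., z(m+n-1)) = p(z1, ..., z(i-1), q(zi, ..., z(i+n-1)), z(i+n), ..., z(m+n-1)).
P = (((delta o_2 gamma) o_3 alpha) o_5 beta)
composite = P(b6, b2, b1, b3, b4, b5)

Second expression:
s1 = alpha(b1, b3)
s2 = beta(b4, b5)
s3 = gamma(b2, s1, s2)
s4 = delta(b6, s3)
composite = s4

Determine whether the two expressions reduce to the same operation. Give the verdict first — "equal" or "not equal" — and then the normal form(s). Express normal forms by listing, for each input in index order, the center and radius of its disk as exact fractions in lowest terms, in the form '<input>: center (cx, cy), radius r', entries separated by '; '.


The first expression, normalized: b1: center (81/160, 89/160), radius 1/480; b2: center (7/16, 7/16), radius 1/48; b3: center (39/80, 91/160), radius 1/400; b4: center (1/2, 65/128), radius 1/384; b5: center (1/2, 1/2), radius 1/384; b6: center (-1/2, 0), radius 1/5
The second expression, normalized: b1: center (81/160, 89/160), radius 1/480; b2: center (7/16, 7/16), radius 1/48; b3: center (39/80, 91/160), radius 1/400; b4: center (1/2, 65/128), radius 1/384; b5: center (1/2, 1/2), radius 1/384; b6: center (-1/2, 0), radius 1/5
Both agree, so they are equal.

equal; the common form is b1: center (81/160, 89/160), radius 1/480; b2: center (7/16, 7/16), radius 1/48; b3: center (39/80, 91/160), radius 1/400; b4: center (1/2, 65/128), radius 1/384; b5: center (1/2, 1/2), radius 1/384; b6: center (-1/2, 0), radius 1/5


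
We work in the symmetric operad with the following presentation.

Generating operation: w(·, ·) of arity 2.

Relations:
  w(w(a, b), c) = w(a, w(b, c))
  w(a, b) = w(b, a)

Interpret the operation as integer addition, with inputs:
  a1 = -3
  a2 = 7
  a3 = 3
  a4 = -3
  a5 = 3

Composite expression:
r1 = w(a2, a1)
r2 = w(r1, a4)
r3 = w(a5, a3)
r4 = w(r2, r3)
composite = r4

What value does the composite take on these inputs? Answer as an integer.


w(a2, a1) = 4
w(w(a2, a1), a4) = 1
w(a5, a3) = 6
w(w(w(a2, a1), a4), w(a5, a3)) = 7

7


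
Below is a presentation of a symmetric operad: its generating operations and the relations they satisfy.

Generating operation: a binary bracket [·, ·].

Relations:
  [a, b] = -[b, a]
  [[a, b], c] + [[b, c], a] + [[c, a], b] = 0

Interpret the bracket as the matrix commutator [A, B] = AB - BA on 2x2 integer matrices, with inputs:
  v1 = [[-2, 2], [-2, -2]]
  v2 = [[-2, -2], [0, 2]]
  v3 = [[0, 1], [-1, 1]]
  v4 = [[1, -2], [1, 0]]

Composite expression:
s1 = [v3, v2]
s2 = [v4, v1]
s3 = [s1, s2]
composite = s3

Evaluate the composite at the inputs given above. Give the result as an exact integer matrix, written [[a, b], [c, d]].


[[4, -32], [24, -4]]

[v3, v2] = [[-2, 6], [4, 2]]
[v4, v1] = [[2, 2], [2, -2]]
[[v3, v2], [v4, v1]] = [[4, -32], [24, -4]]


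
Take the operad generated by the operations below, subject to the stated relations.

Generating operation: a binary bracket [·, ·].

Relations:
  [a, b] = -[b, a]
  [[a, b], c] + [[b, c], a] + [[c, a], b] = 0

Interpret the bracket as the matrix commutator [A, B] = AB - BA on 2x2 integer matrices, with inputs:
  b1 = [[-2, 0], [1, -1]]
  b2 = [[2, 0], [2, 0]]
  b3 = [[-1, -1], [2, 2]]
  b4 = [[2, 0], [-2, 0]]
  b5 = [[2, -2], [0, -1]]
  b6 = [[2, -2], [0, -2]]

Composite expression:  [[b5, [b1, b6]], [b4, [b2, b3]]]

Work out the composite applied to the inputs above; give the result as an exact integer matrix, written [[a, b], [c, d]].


[[120, 176], [288, -120]]

[b1, b6] = [[2, 2], [4, -2]]
[b5, [b1, b6]] = [[-8, 14], [-12, 8]]
[b2, b3] = [[2, -2], [-10, -2]]
[b4, [b2, b3]] = [[-4, -4], [12, 4]]
[[b5, [b1, b6]], [b4, [b2, b3]]] = [[120, 176], [288, -120]]


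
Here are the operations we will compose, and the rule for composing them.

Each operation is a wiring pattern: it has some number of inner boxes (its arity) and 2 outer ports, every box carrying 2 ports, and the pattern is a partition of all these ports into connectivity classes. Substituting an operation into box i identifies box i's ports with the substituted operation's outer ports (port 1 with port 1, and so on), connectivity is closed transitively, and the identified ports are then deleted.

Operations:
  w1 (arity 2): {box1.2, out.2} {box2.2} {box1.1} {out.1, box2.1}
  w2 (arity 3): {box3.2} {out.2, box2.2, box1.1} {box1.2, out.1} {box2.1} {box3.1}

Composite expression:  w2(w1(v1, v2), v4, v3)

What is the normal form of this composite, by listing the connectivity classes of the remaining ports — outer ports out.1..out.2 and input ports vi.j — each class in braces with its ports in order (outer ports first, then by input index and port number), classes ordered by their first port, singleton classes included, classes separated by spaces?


{out.1, v1.2} {out.2, v2.1, v4.2} {v1.1} {v2.2} {v3.1} {v3.2} {v4.1}


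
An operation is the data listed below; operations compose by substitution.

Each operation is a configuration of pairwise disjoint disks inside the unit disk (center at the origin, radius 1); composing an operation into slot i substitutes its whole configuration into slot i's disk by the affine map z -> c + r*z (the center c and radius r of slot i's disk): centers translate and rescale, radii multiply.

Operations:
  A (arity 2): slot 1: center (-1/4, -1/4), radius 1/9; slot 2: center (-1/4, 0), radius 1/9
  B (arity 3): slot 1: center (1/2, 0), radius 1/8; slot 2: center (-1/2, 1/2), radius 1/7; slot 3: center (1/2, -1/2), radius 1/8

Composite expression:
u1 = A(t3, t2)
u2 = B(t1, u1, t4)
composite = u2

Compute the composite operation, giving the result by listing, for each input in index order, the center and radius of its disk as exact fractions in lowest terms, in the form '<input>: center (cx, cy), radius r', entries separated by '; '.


t1: center (1/2, 0), radius 1/8; t2: center (-15/28, 1/2), radius 1/63; t3: center (-15/28, 13/28), radius 1/63; t4: center (1/2, -1/2), radius 1/8

Affine substitution under B: radii multiply and t-centers shift.
input t1: applying the 1 nested substitution gives center (1/2, 0), radius 1/8
input t3: applying the 2 nested substitutions gives center (-15/28, 13/28), radius 1/63
input t2: applying the 2 nested substitutions gives center (-15/28, 1/2), radius 1/63
input t4: applying the 1 nested substitution gives center (1/2, -1/2), radius 1/8


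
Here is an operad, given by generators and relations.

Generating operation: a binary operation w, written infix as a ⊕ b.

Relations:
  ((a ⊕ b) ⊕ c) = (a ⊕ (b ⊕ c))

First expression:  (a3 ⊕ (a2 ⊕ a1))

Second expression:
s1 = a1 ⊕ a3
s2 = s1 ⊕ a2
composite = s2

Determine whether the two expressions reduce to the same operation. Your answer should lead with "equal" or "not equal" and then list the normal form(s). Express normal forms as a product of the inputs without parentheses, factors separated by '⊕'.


not equal — first a3 ⊕ a2 ⊕ a1, second a1 ⊕ a3 ⊕ a2

The first expression, normalized: a3 ⊕ a2 ⊕ a1
The second expression, normalized: a1 ⊕ a3 ⊕ a2
Distinct normal forms: not equal.


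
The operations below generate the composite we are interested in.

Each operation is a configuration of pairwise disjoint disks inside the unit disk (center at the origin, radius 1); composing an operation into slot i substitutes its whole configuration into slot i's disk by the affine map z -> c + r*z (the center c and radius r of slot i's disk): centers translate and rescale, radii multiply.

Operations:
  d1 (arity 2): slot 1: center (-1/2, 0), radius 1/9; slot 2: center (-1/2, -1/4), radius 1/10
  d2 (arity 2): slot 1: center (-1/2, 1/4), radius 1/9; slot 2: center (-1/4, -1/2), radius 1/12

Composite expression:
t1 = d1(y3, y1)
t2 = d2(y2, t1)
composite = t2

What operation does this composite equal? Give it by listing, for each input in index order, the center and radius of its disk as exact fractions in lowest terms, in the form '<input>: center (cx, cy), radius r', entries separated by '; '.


Only the slot chain above each y matters under d2; compose those maps.
for y2, the 1-step affine chain lands on center (-1/2, 1/4), radius 1/9
for y3, the 2-step affine chain lands on center (-7/24, -1/2), radius 1/108
for y1, the 2-step affine chain lands on center (-7/24, -25/48), radius 1/120

y1: center (-7/24, -25/48), radius 1/120; y2: center (-1/2, 1/4), radius 1/9; y3: center (-7/24, -1/2), radius 1/108
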